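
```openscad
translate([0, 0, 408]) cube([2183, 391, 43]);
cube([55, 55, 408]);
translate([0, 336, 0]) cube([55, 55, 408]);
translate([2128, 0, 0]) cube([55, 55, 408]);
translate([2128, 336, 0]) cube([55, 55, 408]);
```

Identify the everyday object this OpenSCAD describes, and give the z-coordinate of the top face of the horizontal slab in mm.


A bench. The seat-top height is 451 mm.

A long slab on four corner posts — a bench. The slab sits at z = 408 with thickness 43, so the top is 408 + 43 = 451 mm.


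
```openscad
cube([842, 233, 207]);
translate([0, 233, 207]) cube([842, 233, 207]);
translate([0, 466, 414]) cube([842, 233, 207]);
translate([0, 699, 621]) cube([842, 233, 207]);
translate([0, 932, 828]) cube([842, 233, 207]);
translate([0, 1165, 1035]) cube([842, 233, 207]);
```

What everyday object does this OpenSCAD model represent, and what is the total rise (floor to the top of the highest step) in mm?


A staircase. The total rise is 1242 mm.

6 identical blocks, each offset up and back from the previous — a staircase. Each step is 207 mm tall and there are 6 of them, so the total rise is 6 × 207 = 1242 mm.


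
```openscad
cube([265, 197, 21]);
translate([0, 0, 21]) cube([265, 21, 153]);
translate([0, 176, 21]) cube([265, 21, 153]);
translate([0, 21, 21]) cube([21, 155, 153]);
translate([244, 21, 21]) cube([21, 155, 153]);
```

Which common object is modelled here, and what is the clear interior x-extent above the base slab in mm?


An open box. The internal width is 223 mm.

A 265×197 base slab with four walls standing on it — an open box. The base is 265 mm wide and the walls are 21 mm thick, so the internal width is 265 − 2 × 21 = 223 mm.


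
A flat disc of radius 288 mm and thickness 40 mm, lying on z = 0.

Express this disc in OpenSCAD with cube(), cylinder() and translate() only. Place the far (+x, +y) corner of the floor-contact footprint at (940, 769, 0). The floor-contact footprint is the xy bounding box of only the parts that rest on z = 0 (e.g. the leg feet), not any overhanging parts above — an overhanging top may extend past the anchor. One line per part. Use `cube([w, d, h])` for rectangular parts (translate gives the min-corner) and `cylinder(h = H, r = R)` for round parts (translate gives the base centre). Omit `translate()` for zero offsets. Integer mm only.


translate([652, 481, 0]) cylinder(h = 40, r = 288);


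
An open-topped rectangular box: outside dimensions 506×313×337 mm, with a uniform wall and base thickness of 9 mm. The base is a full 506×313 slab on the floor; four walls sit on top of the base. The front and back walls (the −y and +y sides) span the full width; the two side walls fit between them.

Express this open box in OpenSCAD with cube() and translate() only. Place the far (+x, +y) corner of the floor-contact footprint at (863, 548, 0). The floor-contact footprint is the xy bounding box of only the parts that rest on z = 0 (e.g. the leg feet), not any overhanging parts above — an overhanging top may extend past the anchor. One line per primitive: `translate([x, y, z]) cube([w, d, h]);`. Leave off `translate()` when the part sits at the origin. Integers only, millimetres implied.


translate([357, 235, 0]) cube([506, 313, 9]);
translate([357, 235, 9]) cube([506, 9, 328]);
translate([357, 539, 9]) cube([506, 9, 328]);
translate([357, 244, 9]) cube([9, 295, 328]);
translate([854, 244, 9]) cube([9, 295, 328]);


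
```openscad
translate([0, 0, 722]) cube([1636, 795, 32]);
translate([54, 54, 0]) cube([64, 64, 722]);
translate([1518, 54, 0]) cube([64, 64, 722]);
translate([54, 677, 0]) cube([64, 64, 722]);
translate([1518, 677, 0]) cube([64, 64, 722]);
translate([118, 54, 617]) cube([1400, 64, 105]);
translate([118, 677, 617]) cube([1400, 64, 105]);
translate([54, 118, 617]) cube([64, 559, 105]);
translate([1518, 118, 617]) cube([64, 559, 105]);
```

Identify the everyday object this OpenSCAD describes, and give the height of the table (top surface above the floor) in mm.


A table. The table height is 754 mm.

A 1636×795×32 slab sits at z = 722 on four 64 mm square posts — a table. The top surface is at 722 + 32 = 754 mm.


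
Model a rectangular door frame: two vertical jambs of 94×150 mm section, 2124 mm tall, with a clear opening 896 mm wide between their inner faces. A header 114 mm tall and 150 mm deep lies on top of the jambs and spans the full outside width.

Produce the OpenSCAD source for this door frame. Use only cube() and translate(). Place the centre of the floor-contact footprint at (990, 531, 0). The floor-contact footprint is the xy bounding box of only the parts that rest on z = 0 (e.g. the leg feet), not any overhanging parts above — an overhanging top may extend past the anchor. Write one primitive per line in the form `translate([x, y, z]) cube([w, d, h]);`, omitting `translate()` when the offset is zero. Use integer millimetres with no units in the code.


translate([448, 456, 0]) cube([94, 150, 2124]);
translate([1438, 456, 0]) cube([94, 150, 2124]);
translate([448, 456, 2124]) cube([1084, 150, 114]);


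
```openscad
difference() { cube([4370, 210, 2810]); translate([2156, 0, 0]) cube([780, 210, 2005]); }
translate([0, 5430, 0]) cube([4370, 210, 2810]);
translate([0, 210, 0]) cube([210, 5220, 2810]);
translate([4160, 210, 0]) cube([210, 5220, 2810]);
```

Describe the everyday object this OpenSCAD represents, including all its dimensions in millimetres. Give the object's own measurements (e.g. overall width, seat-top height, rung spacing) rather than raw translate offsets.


A single room: four walls, each 2810 mm tall and 210 mm thick, enclosing an outside footprint 4370×5640 mm (x × y), no floor or roof. The front and back walls (−y and +y sides) run the full x-width; the side walls fit between their inner faces. A door opening 780 mm wide and 2005 mm tall is cut through the front wall from the floor up, its −x edge 2156 mm from the wall's −x end.


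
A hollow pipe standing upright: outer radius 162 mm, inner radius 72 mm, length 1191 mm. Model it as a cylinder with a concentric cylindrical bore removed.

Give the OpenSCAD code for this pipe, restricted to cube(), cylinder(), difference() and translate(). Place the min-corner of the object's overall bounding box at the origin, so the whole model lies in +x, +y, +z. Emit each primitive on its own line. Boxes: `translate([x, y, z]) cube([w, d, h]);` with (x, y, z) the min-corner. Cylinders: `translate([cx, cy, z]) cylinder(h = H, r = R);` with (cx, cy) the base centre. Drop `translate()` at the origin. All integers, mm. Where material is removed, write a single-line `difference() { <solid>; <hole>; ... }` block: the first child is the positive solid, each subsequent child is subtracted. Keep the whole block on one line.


difference() { translate([162, 162, 0]) cylinder(h = 1191, r = 162); translate([162, 162, 0]) cylinder(h = 1191, r = 72); }


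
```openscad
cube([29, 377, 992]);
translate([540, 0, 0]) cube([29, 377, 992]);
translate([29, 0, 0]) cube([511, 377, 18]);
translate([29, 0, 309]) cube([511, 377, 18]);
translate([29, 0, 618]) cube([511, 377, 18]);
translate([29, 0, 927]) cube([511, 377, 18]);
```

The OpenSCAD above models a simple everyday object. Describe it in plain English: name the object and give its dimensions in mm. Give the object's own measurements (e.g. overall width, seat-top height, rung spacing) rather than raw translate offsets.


An open bookshelf. Two side panels, each 29 mm thick, 377 mm deep and 992 mm tall, stand 569 mm apart (outside-to-outside). Between them sit 4 shelves, each 18 mm thick and 377 mm deep, spanning the full gap between the sides. The bottom shelf rests on the floor (its underside at z = 0) and the clear gap between one shelf's top and the next shelf's underside is 291 mm.


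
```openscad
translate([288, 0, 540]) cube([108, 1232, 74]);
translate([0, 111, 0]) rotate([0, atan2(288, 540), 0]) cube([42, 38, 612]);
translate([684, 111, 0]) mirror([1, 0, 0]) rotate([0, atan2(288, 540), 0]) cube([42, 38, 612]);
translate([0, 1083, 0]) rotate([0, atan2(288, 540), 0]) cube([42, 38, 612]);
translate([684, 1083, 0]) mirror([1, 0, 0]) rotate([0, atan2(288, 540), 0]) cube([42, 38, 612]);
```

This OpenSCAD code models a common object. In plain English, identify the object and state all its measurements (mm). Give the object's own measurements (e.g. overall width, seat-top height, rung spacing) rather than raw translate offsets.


A sawhorse. A 108×1232×74 mm beam (x, y, z) sits on two A-frame leg pairs. Each pair is two raked legs of 42×38 mm section (38 mm along y) splaying symmetrically in x. Each leg rises 540 mm vertically over 288 mm of horizontal reach and is 612 mm long along its own axis. Every leg's outer bottom edge rests on the floor and its outer top edge meets a bottom edge of the beam — the left legs (tilting toward +x) meet the beam's −x bottom edge, the right legs (their mirror images, tilting toward −x) meet its +x bottom edge — so the leg tops tuck under the beam, the beam's underside is 540 mm above the floor, and the feet are 684 mm apart outside-to-outside with the beam centred between them. The two leg pairs are set in 111 mm from either end of the beam.


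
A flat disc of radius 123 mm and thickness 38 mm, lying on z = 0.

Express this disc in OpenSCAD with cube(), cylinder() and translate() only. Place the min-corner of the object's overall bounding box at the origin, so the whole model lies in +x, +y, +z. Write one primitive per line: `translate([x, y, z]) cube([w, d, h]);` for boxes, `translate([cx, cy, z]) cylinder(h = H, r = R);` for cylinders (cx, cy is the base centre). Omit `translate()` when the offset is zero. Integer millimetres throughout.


translate([123, 123, 0]) cylinder(h = 38, r = 123);


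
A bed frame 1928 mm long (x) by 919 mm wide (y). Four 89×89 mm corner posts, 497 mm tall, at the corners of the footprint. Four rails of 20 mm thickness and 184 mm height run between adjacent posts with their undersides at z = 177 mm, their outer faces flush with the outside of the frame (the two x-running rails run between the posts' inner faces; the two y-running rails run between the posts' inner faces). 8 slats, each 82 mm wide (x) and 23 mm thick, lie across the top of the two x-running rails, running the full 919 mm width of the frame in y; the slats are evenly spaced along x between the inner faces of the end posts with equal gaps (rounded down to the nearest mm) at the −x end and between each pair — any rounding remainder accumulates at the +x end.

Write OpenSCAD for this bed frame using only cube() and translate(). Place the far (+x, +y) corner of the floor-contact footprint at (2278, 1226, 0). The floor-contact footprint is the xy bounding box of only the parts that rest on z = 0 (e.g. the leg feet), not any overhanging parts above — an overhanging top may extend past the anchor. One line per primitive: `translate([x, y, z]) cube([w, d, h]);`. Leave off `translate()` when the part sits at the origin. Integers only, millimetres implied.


translate([350, 307, 0]) cube([89, 89, 497]);
translate([350, 1137, 0]) cube([89, 89, 497]);
translate([2189, 307, 0]) cube([89, 89, 497]);
translate([2189, 1137, 0]) cube([89, 89, 497]);
translate([439, 307, 177]) cube([1750, 20, 184]);
translate([439, 1206, 177]) cube([1750, 20, 184]);
translate([350, 396, 177]) cube([20, 741, 184]);
translate([2258, 396, 177]) cube([20, 741, 184]);
translate([560, 307, 361]) cube([82, 919, 23]);
translate([763, 307, 361]) cube([82, 919, 23]);
translate([966, 307, 361]) cube([82, 919, 23]);
translate([1169, 307, 361]) cube([82, 919, 23]);
translate([1372, 307, 361]) cube([82, 919, 23]);
translate([1575, 307, 361]) cube([82, 919, 23]);
translate([1778, 307, 361]) cube([82, 919, 23]);
translate([1981, 307, 361]) cube([82, 919, 23]);


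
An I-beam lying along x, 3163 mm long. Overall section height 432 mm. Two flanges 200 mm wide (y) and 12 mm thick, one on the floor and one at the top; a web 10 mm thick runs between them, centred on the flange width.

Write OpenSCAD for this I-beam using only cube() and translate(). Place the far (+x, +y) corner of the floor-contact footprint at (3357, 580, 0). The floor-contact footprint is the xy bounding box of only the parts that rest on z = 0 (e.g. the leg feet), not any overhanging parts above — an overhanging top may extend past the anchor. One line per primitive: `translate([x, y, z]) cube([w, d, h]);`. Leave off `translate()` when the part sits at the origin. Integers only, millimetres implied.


translate([194, 380, 0]) cube([3163, 200, 12]);
translate([194, 475, 12]) cube([3163, 10, 408]);
translate([194, 380, 420]) cube([3163, 200, 12]);


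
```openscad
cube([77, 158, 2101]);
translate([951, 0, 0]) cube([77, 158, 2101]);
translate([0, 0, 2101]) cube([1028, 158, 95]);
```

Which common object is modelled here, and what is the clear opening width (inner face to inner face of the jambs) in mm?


A door frame. The clear opening width is 874 mm.

Two 2101 mm tall posts with a header on top — a door frame. The left jamb is 77 mm wide at x = 0; the right jamb starts at x = 951. The clear opening is 951 − 77 = 874 mm.


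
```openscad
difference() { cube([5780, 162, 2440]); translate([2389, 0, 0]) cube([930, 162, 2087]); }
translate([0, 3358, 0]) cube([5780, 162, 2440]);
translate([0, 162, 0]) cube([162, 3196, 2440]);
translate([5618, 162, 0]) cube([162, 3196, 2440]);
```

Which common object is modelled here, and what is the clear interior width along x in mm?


A single room. The interior width is 5456 mm.

Four walls enclosing a rectangle with a door in the front wall — a room. Outside width 5780 minus two 162 mm walls gives 5456 mm.


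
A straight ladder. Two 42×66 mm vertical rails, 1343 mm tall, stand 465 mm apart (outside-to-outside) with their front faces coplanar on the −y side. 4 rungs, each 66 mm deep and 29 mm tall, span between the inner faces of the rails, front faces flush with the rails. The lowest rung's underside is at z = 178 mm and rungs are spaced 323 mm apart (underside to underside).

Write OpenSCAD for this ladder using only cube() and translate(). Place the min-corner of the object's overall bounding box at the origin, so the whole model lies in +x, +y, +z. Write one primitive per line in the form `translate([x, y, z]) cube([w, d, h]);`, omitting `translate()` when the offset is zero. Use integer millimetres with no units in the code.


cube([42, 66, 1343]);
translate([423, 0, 0]) cube([42, 66, 1343]);
translate([42, 0, 178]) cube([381, 66, 29]);
translate([42, 0, 501]) cube([381, 66, 29]);
translate([42, 0, 824]) cube([381, 66, 29]);
translate([42, 0, 1147]) cube([381, 66, 29]);


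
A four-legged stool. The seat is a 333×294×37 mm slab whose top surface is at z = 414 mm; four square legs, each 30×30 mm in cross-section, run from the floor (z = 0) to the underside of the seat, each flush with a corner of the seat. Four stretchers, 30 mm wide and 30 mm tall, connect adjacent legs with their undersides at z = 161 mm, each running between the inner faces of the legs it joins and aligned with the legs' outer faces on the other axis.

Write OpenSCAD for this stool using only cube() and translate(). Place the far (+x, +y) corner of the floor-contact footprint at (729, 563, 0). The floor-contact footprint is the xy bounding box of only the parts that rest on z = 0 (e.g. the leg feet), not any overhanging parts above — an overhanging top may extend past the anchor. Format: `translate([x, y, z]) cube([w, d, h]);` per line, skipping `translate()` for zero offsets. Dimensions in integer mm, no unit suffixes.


// leg_h = 414 - 37 = 377
// stretcher span = 333 - 2*30 = 273
translate([396, 269, 377]) cube([333, 294, 37]);
translate([396, 269, 0]) cube([30, 30, 377]);
translate([699, 269, 0]) cube([30, 30, 377]);
translate([396, 533, 0]) cube([30, 30, 377]);
translate([699, 533, 0]) cube([30, 30, 377]);
translate([426, 269, 161]) cube([273, 30, 30]);
translate([426, 533, 161]) cube([273, 30, 30]);
translate([396, 299, 161]) cube([30, 234, 30]);
translate([699, 299, 161]) cube([30, 234, 30]);


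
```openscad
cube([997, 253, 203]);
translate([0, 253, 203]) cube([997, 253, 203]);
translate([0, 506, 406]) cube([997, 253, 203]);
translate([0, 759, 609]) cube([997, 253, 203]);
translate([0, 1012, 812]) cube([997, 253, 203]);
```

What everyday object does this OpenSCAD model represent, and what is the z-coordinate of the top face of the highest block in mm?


A staircase. The total rise is 1015 mm.

5 identical blocks, each offset up and back from the previous — a staircase. Each step is 203 mm tall and there are 5 of them, so the total rise is 5 × 203 = 1015 mm.


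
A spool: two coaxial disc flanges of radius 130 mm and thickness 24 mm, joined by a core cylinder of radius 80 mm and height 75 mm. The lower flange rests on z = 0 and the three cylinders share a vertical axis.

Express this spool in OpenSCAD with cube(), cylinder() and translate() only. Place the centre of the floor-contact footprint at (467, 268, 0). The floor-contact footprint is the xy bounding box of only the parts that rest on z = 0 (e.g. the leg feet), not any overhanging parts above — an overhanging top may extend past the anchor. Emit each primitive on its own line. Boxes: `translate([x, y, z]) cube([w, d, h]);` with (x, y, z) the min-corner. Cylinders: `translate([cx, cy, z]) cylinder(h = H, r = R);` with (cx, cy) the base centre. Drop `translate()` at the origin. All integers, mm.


translate([467, 268, 0]) cylinder(h = 24, r = 130);
translate([467, 268, 24]) cylinder(h = 75, r = 80);
translate([467, 268, 99]) cylinder(h = 24, r = 130);


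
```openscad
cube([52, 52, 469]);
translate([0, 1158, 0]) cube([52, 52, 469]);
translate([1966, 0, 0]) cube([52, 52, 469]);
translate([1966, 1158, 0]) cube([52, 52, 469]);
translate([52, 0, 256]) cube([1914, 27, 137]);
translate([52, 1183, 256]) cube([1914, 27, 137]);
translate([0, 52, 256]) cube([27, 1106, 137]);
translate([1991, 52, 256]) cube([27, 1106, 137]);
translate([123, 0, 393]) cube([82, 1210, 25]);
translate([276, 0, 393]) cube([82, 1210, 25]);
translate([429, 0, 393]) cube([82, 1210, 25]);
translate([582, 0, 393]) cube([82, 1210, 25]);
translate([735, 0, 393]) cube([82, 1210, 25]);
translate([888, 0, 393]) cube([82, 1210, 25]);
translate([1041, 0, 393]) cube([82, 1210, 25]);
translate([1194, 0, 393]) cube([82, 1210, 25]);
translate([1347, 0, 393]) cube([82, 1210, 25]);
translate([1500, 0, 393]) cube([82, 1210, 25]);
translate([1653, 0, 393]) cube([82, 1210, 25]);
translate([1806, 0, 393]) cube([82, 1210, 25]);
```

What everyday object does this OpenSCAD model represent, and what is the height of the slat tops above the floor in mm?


A bed frame. The slat-top height is 418 mm.

Four posts, four rails, and a row of slats — a bed frame. Slats sit on the rails at z = 256 + 137 = 393; with slat thickness 25, the top is 418 mm.


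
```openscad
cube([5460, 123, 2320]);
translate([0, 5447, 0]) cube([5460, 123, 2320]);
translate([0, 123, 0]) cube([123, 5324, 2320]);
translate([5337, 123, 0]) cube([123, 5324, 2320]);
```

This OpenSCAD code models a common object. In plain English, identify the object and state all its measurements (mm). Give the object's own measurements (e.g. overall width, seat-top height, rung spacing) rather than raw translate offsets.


The wall frame of a small rectangular building: four walls, each 2320 mm tall and 123 mm thick, enclosing a footprint 5460 mm (x) by 5570 mm (y) outside-to-outside, with no floor or roof. The front and back walls (the −y and +y sides) span the full width; the two side walls fit between them.


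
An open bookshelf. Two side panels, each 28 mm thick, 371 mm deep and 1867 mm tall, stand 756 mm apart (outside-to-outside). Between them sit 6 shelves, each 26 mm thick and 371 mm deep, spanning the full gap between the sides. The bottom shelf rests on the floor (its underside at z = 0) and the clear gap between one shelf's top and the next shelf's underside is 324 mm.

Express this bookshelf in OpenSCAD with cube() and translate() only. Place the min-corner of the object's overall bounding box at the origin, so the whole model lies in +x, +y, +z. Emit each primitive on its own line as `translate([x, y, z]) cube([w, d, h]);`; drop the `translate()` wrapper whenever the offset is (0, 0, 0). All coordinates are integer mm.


cube([28, 371, 1867]);
translate([728, 0, 0]) cube([28, 371, 1867]);
translate([28, 0, 0]) cube([700, 371, 26]);
translate([28, 0, 350]) cube([700, 371, 26]);
translate([28, 0, 700]) cube([700, 371, 26]);
translate([28, 0, 1050]) cube([700, 371, 26]);
translate([28, 0, 1400]) cube([700, 371, 26]);
translate([28, 0, 1750]) cube([700, 371, 26]);


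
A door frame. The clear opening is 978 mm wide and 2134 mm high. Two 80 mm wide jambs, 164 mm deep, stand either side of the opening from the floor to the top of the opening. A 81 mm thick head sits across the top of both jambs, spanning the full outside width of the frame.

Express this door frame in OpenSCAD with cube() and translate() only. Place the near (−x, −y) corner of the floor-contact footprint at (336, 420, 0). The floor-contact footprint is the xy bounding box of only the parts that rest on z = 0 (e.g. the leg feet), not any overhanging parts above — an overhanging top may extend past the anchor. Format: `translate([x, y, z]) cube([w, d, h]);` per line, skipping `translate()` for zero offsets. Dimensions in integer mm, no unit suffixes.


translate([336, 420, 0]) cube([80, 164, 2134]);
translate([1394, 420, 0]) cube([80, 164, 2134]);
translate([336, 420, 2134]) cube([1138, 164, 81]);


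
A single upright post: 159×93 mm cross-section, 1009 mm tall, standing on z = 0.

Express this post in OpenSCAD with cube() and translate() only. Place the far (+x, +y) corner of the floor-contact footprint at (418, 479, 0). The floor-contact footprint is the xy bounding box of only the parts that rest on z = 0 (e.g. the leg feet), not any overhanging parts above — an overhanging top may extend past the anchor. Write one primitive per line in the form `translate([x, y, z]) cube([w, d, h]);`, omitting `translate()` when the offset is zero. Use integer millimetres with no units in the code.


translate([259, 386, 0]) cube([159, 93, 1009]);


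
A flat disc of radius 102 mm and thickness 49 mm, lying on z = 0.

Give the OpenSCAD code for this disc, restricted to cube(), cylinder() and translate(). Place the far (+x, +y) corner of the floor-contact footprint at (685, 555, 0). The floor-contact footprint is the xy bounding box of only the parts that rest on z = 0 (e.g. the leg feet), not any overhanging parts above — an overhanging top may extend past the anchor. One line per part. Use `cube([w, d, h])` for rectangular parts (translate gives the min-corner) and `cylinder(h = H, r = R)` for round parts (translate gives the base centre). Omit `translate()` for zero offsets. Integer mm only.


translate([583, 453, 0]) cylinder(h = 49, r = 102);


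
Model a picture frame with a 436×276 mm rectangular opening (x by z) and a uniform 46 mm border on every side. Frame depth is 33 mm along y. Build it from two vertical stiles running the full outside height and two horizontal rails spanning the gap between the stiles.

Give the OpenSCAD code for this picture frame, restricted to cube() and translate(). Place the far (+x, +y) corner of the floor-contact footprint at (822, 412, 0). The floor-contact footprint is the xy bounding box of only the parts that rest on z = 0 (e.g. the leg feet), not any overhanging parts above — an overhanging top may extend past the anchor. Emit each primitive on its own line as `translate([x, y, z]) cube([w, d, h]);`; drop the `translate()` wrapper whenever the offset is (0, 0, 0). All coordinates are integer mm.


translate([294, 379, 0]) cube([46, 33, 368]);
translate([776, 379, 0]) cube([46, 33, 368]);
translate([340, 379, 0]) cube([436, 33, 46]);
translate([340, 379, 322]) cube([436, 33, 46]);


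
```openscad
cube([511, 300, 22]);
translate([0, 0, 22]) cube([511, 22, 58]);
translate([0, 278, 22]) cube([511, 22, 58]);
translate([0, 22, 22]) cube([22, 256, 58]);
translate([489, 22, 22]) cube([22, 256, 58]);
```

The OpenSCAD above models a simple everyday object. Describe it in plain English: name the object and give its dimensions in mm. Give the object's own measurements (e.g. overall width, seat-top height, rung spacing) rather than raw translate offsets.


An open-topped rectangular box: outside dimensions 511×300×80 mm, with a uniform wall and base thickness of 22 mm. The base is a full 511×300 slab on the floor; four walls sit on top of the base. The front and back walls (the −y and +y sides) span the full width; the two side walls fit between them.


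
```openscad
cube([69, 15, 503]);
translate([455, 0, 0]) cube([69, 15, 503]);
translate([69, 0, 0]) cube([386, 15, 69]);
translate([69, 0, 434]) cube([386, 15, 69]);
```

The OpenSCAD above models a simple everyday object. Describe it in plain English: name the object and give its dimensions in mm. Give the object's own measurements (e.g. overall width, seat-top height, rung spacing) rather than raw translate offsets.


A rectangular picture frame lying in the x–z plane (depth along y). The opening is 386 mm wide (x) by 365 mm tall (z), surrounded by a border 69 mm wide on all four sides. The frame is 15 mm deep and is made of two full-height vertical stiles with two horizontal rails fitted between them.


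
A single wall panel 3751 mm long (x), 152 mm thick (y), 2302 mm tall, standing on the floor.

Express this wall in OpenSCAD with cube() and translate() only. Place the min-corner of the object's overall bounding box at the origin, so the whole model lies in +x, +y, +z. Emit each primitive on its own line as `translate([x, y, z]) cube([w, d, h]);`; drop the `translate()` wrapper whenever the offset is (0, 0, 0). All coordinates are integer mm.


cube([3751, 152, 2302]);


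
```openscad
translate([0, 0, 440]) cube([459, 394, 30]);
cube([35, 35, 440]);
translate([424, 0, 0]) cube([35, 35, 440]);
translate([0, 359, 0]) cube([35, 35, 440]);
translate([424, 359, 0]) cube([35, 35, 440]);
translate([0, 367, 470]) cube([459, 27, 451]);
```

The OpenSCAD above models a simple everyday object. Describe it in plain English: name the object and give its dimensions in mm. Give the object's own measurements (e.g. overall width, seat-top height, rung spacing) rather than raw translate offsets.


A chair. The seat is a 459×394×30 mm slab with its top at z = 470 mm, on four 35×35 mm corner legs (flush with the seat edges, standing on z = 0). A flat backrest 27 mm thick, 451 mm tall, spans the full seat width and rises from the seat top along its +y edge, rear face flush with the rear of the seat.


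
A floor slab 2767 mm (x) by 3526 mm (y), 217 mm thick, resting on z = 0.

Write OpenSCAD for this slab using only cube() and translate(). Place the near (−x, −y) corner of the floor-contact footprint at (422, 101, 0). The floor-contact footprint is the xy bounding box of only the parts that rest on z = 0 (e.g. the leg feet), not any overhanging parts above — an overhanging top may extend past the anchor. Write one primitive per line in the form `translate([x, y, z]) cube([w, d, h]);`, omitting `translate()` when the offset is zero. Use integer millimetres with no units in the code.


translate([422, 101, 0]) cube([2767, 3526, 217]);


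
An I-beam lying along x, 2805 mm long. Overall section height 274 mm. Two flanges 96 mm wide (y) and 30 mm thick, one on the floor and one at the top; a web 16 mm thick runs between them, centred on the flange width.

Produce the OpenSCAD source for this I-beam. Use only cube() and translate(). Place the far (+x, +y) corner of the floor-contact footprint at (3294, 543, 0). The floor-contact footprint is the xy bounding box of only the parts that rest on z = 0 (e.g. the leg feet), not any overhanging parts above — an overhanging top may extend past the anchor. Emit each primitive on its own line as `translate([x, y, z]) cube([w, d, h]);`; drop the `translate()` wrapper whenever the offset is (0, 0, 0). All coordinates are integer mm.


translate([489, 447, 0]) cube([2805, 96, 30]);
translate([489, 487, 30]) cube([2805, 16, 214]);
translate([489, 447, 244]) cube([2805, 96, 30]);


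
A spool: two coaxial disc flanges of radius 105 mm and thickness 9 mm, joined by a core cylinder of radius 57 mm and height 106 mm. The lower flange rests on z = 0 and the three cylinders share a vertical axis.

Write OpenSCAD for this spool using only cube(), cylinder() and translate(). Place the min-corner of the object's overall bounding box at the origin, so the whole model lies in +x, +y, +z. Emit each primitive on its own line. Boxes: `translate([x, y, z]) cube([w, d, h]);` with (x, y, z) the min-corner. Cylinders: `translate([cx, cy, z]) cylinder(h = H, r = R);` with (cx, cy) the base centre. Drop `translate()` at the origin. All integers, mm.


translate([105, 105, 0]) cylinder(h = 9, r = 105);
translate([105, 105, 9]) cylinder(h = 106, r = 57);
translate([105, 105, 115]) cylinder(h = 9, r = 105);


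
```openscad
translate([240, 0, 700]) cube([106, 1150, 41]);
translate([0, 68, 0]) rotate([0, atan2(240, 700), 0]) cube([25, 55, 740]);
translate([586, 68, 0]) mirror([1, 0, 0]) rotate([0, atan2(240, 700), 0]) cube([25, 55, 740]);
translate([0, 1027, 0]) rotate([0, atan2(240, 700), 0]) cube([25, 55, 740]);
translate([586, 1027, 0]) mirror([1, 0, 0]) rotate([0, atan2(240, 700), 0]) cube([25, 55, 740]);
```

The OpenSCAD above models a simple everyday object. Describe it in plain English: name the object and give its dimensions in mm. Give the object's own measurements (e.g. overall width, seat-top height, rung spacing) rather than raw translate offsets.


A sawhorse. A 106×1150×41 mm beam (x, y, z) sits on two A-frame leg pairs. Each pair is two raked legs of 25×55 mm section (55 mm along y) splaying symmetrically in x. Each leg rises 700 mm vertically over 240 mm of horizontal reach and is 740 mm long along its own axis. Every leg's outer bottom edge rests on the floor and its outer top edge meets a bottom edge of the beam — the left legs (tilting toward +x) meet the beam's −x bottom edge, the right legs (their mirror images, tilting toward −x) meet its +x bottom edge — so the leg tops tuck under the beam, the beam's underside is 700 mm above the floor, and the feet are 586 mm apart outside-to-outside with the beam centred between them. The two leg pairs are set in 68 mm from either end of the beam.


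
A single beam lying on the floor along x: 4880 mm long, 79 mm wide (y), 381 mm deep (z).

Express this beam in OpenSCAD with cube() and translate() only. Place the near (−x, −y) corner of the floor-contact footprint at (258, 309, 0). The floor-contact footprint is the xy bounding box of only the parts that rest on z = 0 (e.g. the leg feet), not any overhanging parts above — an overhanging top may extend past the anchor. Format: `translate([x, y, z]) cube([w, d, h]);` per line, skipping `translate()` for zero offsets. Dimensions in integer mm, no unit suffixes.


translate([258, 309, 0]) cube([4880, 79, 381]);


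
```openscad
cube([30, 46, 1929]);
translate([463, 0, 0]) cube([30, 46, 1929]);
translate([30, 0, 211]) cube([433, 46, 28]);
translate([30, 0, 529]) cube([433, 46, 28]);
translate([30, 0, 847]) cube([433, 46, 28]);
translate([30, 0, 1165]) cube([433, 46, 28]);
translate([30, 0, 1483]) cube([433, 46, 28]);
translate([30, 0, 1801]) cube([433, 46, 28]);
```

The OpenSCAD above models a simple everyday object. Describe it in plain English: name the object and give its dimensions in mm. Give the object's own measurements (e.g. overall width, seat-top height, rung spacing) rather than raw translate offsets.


A straight ladder. Two 30×46 mm vertical rails, 1929 mm tall, stand 493 mm apart (outside-to-outside) with their front faces coplanar on the −y side. 6 rungs, each 46 mm deep and 28 mm tall, span between the inner faces of the rails, front faces flush with the rails. The lowest rung's underside is at z = 211 mm and rungs are spaced 318 mm apart (underside to underside).


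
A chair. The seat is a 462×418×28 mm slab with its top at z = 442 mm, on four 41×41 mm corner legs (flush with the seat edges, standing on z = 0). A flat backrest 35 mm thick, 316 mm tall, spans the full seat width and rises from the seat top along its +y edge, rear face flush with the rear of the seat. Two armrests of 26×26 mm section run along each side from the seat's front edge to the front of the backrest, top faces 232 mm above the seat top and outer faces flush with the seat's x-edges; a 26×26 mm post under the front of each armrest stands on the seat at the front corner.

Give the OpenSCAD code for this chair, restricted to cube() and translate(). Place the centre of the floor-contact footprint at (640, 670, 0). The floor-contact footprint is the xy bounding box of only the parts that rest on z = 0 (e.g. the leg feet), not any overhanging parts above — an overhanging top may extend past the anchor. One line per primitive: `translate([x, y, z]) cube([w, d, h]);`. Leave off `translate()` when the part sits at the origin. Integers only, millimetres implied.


translate([409, 461, 414]) cube([462, 418, 28]);
translate([409, 461, 0]) cube([41, 41, 414]);
translate([830, 461, 0]) cube([41, 41, 414]);
translate([409, 838, 0]) cube([41, 41, 414]);
translate([830, 838, 0]) cube([41, 41, 414]);
translate([409, 844, 442]) cube([462, 35, 316]);
translate([409, 461, 648]) cube([26, 383, 26]);
translate([845, 461, 648]) cube([26, 383, 26]);
translate([409, 461, 442]) cube([26, 26, 206]);
translate([845, 461, 442]) cube([26, 26, 206]);


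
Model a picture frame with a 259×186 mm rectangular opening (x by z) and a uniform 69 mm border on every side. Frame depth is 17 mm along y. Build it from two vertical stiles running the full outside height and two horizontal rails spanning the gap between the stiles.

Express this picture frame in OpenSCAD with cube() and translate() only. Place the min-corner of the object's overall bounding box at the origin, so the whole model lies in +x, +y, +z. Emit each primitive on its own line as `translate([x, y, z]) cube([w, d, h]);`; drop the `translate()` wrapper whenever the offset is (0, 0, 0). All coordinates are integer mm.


cube([69, 17, 324]);
translate([328, 0, 0]) cube([69, 17, 324]);
translate([69, 0, 0]) cube([259, 17, 69]);
translate([69, 0, 255]) cube([259, 17, 69]);


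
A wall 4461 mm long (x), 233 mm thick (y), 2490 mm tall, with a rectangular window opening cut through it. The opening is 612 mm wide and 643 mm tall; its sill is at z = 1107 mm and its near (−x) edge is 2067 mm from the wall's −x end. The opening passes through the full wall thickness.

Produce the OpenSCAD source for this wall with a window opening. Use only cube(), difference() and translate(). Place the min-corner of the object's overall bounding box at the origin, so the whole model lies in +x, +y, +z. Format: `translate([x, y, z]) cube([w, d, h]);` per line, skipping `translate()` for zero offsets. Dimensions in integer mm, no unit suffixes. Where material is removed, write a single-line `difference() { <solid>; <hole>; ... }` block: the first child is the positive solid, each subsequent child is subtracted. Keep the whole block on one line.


difference() { cube([4461, 233, 2490]); translate([2067, 0, 1107]) cube([612, 233, 643]); }


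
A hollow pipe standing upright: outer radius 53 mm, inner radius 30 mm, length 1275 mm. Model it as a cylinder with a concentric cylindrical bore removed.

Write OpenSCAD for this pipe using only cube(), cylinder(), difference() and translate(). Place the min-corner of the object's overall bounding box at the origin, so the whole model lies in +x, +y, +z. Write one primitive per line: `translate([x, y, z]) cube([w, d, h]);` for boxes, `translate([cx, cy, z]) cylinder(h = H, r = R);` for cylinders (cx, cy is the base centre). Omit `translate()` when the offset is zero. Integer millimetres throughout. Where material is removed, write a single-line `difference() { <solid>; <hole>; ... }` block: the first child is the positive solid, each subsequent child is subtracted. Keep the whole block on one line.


difference() { translate([53, 53, 0]) cylinder(h = 1275, r = 53); translate([53, 53, 0]) cylinder(h = 1275, r = 30); }


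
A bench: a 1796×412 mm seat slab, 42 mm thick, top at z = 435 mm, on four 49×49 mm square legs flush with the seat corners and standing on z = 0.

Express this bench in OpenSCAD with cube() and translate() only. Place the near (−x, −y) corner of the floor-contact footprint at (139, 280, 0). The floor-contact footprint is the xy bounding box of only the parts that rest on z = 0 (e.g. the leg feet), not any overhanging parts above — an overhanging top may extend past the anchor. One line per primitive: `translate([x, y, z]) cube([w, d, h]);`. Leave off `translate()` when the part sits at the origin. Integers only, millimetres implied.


translate([139, 280, 393]) cube([1796, 412, 42]);
translate([139, 280, 0]) cube([49, 49, 393]);
translate([139, 643, 0]) cube([49, 49, 393]);
translate([1886, 280, 0]) cube([49, 49, 393]);
translate([1886, 643, 0]) cube([49, 49, 393]);


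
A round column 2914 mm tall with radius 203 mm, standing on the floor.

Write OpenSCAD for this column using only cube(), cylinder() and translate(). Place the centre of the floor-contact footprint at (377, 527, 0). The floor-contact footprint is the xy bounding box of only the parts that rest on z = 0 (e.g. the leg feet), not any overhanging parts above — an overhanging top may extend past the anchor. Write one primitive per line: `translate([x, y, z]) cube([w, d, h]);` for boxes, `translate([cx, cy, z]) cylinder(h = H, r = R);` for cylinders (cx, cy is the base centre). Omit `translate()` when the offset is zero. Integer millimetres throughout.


translate([377, 527, 0]) cylinder(h = 2914, r = 203);


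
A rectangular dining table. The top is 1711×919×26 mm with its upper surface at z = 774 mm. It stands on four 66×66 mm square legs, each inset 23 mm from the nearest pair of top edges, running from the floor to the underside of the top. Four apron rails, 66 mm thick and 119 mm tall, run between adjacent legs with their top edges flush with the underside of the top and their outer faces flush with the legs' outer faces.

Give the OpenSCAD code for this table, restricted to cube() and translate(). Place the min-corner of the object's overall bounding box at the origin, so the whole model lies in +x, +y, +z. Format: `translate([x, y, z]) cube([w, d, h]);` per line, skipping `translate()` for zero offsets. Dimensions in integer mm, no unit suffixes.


// leg_h = 774 - 26 = 748
// apron z = 748 - 119 = 629
translate([0, 0, 748]) cube([1711, 919, 26]);
translate([23, 23, 0]) cube([66, 66, 748]);
translate([1622, 23, 0]) cube([66, 66, 748]);
translate([23, 830, 0]) cube([66, 66, 748]);
translate([1622, 830, 0]) cube([66, 66, 748]);
translate([89, 23, 629]) cube([1533, 66, 119]);
translate([89, 830, 629]) cube([1533, 66, 119]);
translate([23, 89, 629]) cube([66, 741, 119]);
translate([1622, 89, 629]) cube([66, 741, 119]);


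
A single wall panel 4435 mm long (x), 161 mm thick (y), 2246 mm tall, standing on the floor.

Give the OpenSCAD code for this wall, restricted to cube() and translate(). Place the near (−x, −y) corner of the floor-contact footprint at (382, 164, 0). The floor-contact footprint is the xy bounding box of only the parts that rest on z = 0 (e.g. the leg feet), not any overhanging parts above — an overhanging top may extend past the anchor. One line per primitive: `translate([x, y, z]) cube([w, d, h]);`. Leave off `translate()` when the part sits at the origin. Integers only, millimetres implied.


translate([382, 164, 0]) cube([4435, 161, 2246]);


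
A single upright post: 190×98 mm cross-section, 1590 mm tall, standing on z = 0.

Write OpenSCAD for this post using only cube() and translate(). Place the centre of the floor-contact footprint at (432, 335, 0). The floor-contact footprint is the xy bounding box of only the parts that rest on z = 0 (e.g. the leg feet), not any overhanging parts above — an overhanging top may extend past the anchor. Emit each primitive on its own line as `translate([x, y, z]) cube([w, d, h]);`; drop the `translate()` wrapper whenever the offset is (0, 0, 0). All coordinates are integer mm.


translate([337, 286, 0]) cube([190, 98, 1590]);
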